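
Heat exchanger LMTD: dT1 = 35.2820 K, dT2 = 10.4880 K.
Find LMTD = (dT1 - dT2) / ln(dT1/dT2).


dT1/dT2 = 3.3640
ln(dT1/dT2) = 1.2131
LMTD = 24.7940 / 1.2131 = 20.4379 K

20.4379 K


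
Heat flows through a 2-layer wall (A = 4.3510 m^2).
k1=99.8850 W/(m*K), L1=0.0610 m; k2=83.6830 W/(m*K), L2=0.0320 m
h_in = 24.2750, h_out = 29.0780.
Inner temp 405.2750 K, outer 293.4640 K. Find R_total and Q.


R_conv_in = 1/(24.2750*4.3510) = 0.0095
R_1 = 0.0610/(99.8850*4.3510) = 0.0001
R_2 = 0.0320/(83.6830*4.3510) = 8.7887e-05
R_conv_out = 1/(29.0780*4.3510) = 0.0079
R_total = 0.0176 K/W
Q = 111.8110 / 0.0176 = 6352.8643 W

R_total = 0.0176 K/W, Q = 6352.8643 W


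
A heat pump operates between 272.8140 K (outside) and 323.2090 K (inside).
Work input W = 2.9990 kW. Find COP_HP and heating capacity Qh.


COP = 323.2090 / 50.3950 = 6.4135
Qh = 6.4135 * 2.9990 = 19.2341 kW

COP = 6.4135, Qh = 19.2341 kW


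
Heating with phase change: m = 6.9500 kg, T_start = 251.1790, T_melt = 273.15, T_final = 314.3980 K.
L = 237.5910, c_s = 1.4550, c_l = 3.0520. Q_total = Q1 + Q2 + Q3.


Q1 (sensible, solid) = 6.9500 * 1.4550 * 21.9710 = 222.1762 kJ
Q2 (latent) = 6.9500 * 237.5910 = 1651.2575 kJ
Q3 (sensible, liquid) = 6.9500 * 3.0520 * 41.2480 = 874.9278 kJ
Q_total = 2748.3615 kJ

2748.3615 kJ


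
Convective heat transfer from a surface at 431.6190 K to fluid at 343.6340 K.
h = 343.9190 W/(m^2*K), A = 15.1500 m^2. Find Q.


dT = 87.9850 K
Q = 343.9190 * 15.1500 * 87.9850 = 458434.6552 W

458434.6552 W


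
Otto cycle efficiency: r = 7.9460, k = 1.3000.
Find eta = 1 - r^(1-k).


r^(k-1) = 1.8623
eta = 1 - 1/1.8623 = 0.4630 = 46.3023%

46.3023%


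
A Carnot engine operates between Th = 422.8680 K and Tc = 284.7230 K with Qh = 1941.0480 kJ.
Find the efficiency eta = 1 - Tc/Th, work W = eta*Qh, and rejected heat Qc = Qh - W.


eta = 1 - 284.7230/422.8680 = 0.3267
W = 0.3267 * 1941.0480 = 634.1130 kJ
Qc = 1941.0480 - 634.1130 = 1306.9350 kJ

eta = 32.6686%, W = 634.1130 kJ, Qc = 1306.9350 kJ


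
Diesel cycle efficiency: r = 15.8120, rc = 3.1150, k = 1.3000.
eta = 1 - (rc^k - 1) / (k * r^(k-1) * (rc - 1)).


r^(k-1) = 2.2893
rc^k = 4.3802
eta = 0.4630 = 46.2975%

46.2975%


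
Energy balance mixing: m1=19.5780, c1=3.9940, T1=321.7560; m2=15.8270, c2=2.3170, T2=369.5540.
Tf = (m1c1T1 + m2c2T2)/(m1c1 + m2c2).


num = 38711.5333
den = 114.8657
Tf = 337.0156 K

337.0156 K


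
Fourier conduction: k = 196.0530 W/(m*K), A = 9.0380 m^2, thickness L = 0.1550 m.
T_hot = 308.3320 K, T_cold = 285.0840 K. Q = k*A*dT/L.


dT = 23.2480 K
Q = 196.0530 * 9.0380 * 23.2480 / 0.1550 = 265766.1885 W

265766.1885 W


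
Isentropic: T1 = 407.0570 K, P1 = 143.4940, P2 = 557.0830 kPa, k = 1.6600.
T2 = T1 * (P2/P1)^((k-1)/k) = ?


(k-1)/k = 0.3976
(P2/P1)^exp = 1.7148
T2 = 407.0570 * 1.7148 = 698.0238 K

698.0238 K


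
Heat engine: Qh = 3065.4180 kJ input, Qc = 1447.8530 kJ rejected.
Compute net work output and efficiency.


W = 3065.4180 - 1447.8530 = 1617.5650 kJ
eta = 1617.5650 / 3065.4180 = 0.5277 = 52.7682%

W = 1617.5650 kJ, eta = 52.7682%


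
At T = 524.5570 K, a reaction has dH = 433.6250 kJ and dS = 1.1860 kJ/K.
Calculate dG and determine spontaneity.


T*dS = 524.5570 * 1.1860 = 622.1246 kJ
dG = 433.6250 - 622.1246 = -188.4996 kJ (spontaneous)

dG = -188.4996 kJ, spontaneous


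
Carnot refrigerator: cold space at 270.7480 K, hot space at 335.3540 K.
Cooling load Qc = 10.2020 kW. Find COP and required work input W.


COP = 270.7480 / 64.6060 = 4.1908
W = 10.2020 / 4.1908 = 2.4344 kW

COP = 4.1908, W = 2.4344 kW


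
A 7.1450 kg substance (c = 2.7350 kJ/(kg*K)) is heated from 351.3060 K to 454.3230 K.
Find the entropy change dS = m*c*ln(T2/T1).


T2/T1 = 1.2932
ln(T2/T1) = 0.2572
dS = 7.1450 * 2.7350 * 0.2572 = 5.0251 kJ/K

5.0251 kJ/K


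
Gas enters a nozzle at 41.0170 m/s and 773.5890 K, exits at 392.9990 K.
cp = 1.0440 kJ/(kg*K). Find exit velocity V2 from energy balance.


dT = 380.5900 K
2*cp*1000*dT = 794671.9200
V1^2 = 1682.3943
V2 = sqrt(796354.3143) = 892.3869 m/s

892.3869 m/s


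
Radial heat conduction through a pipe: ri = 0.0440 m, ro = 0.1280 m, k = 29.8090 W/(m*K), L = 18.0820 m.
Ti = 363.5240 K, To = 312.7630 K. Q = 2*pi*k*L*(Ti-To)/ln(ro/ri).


dT = 50.7610 K
ln(ro/ri) = 1.0678
Q = 2*pi*29.8090*18.0820*50.7610 / 1.0678 = 160989.4691 W

160989.4691 W


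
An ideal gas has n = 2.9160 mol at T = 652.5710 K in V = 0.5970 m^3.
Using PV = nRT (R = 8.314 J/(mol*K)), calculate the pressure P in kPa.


P = nRT/V = 2.9160 * 8.314 * 652.5710 / 0.5970
= 15820.6860 / 0.5970 = 26500.3115 Pa = 26.5003 kPa

26.5003 kPa


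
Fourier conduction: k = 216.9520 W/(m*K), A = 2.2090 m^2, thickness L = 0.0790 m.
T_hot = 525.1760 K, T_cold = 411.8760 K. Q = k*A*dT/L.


dT = 113.3000 K
Q = 216.9520 * 2.2090 * 113.3000 / 0.0790 = 687325.0820 W

687325.0820 W


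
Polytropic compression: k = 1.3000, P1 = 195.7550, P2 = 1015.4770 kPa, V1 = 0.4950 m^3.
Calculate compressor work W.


(k-1)/k = 0.2308
(P2/P1)^exp = 1.4621
W = 4.3333 * 195.7550 * 0.4950 * (1.4621 - 1) = 194.0517 kJ

194.0517 kJ


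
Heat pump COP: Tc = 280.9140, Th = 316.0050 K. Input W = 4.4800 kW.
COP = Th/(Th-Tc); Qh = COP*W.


COP = 316.0050 / 35.0910 = 9.0053
Qh = 9.0053 * 4.4800 = 40.3437 kW

COP = 9.0053, Qh = 40.3437 kW


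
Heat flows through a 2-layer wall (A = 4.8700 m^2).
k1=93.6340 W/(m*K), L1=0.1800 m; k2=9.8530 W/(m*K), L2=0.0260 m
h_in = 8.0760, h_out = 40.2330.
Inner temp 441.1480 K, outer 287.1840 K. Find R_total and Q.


R_conv_in = 1/(8.0760*4.8700) = 0.0254
R_1 = 0.1800/(93.6340*4.8700) = 0.0004
R_2 = 0.0260/(9.8530*4.8700) = 0.0005
R_conv_out = 1/(40.2330*4.8700) = 0.0051
R_total = 0.0315 K/W
Q = 153.9640 / 0.0315 = 4893.0069 W

R_total = 0.0315 K/W, Q = 4893.0069 W


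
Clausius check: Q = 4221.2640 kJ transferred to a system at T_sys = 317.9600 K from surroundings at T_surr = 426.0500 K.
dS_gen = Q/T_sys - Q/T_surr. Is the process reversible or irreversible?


dS_sys = 4221.2640/317.9600 = 13.2761 kJ/K
dS_surr = -4221.2640/426.0500 = -9.9079 kJ/K
dS_gen = 13.2761 - 9.9079 = 3.3682 kJ/K (irreversible)

dS_gen = 3.3682 kJ/K, irreversible


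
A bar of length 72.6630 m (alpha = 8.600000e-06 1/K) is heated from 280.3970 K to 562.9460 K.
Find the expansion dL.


dT = 282.5490 K
dL = 8.600000e-06 * 72.6630 * 282.5490 = 0.176565 m
L_final = 72.839565 m

dL = 0.176565 m


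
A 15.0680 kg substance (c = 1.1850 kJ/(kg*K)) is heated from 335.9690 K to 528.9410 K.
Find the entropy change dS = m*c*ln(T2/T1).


T2/T1 = 1.5744
ln(T2/T1) = 0.4539
dS = 15.0680 * 1.1850 * 0.4539 = 8.1039 kJ/K

8.1039 kJ/K


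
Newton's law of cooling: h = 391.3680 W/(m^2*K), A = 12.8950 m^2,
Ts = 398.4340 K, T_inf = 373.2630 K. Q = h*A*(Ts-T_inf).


dT = 25.1710 K
Q = 391.3680 * 12.8950 * 25.1710 = 127030.2431 W

127030.2431 W


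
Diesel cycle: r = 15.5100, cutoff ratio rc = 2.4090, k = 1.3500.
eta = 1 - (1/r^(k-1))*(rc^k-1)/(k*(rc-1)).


r^(k-1) = 2.6104
rc^k = 3.2770
eta = 0.5414 = 54.1427%

54.1427%


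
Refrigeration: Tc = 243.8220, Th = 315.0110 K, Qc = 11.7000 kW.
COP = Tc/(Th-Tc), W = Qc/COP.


COP = 243.8220 / 71.1890 = 3.4250
W = 11.7000 / 3.4250 = 3.4161 kW

COP = 3.4250, W = 3.4161 kW


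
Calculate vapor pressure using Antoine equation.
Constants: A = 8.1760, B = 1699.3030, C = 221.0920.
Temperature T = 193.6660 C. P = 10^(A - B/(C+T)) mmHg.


C+T = 414.7580
B/(C+T) = 4.0971
log10(P) = 8.1760 - 4.0971 = 4.0789
P = 10^4.0789 = 11992.3647 mmHg

11992.3647 mmHg


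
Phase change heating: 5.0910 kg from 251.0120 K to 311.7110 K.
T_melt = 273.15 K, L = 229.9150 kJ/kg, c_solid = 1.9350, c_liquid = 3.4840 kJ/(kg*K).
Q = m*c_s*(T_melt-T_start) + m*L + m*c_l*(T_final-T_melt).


Q1 (sensible, solid) = 5.0910 * 1.9350 * 22.1380 = 218.0833 kJ
Q2 (latent) = 5.0910 * 229.9150 = 1170.4973 kJ
Q3 (sensible, liquid) = 5.0910 * 3.4840 * 38.5610 = 683.9582 kJ
Q_total = 2072.5387 kJ

2072.5387 kJ


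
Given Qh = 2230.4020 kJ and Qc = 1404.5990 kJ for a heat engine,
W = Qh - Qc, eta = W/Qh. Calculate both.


W = 2230.4020 - 1404.5990 = 825.8030 kJ
eta = 825.8030 / 2230.4020 = 0.3702 = 37.0249%

W = 825.8030 kJ, eta = 37.0249%


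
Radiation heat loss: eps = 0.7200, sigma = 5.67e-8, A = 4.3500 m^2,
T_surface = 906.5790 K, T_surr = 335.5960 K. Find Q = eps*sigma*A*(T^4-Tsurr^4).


T^4 = 6.7550e+11
Tsurr^4 = 1.2684e+10
Q = 0.7200 * 5.67e-8 * 4.3500 * 6.6281e+11 = 117704.9701 W

117704.9701 W


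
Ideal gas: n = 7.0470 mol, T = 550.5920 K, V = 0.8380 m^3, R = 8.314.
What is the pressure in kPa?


P = nRT/V = 7.0470 * 8.314 * 550.5920 / 0.8380
= 32258.5014 / 0.8380 = 38494.6318 Pa = 38.4946 kPa

38.4946 kPa


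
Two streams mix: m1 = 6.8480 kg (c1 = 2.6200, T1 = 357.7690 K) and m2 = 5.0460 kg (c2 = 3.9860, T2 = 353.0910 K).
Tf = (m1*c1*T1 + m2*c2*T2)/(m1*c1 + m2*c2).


num = 13520.8505
den = 38.0551
Tf = 355.2965 K

355.2965 K


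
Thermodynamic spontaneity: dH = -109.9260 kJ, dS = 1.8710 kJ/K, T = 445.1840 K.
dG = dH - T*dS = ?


T*dS = 445.1840 * 1.8710 = 832.9393 kJ
dG = -109.9260 - 832.9393 = -942.8653 kJ (spontaneous)

dG = -942.8653 kJ, spontaneous


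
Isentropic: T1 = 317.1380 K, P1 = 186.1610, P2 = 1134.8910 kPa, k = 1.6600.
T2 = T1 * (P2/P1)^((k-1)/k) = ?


(k-1)/k = 0.3976
(P2/P1)^exp = 2.0518
T2 = 317.1380 * 2.0518 = 650.7029 K

650.7029 K


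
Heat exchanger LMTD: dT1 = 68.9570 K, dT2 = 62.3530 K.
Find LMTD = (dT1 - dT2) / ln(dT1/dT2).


dT1/dT2 = 1.1059
ln(dT1/dT2) = 0.1007
LMTD = 6.6040 / 0.1007 = 65.5996 K

65.5996 K


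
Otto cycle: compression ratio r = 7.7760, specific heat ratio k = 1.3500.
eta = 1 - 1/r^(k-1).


r^(k-1) = 2.0501
eta = 1 - 1/2.0501 = 0.5122 = 51.2207%

51.2207%


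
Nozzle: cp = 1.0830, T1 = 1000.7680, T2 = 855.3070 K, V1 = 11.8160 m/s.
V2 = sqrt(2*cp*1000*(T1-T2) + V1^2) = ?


dT = 145.4610 K
2*cp*1000*dT = 315068.5260
V1^2 = 139.6179
V2 = sqrt(315208.1439) = 561.4340 m/s

561.4340 m/s


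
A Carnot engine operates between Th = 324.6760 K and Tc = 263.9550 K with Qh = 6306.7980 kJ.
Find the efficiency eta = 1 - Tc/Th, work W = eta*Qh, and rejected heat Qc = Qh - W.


eta = 1 - 263.9550/324.6760 = 0.1870
W = 0.1870 * 6306.7980 = 1179.4992 kJ
Qc = 6306.7980 - 1179.4992 = 5127.2988 kJ

eta = 18.7020%, W = 1179.4992 kJ, Qc = 5127.2988 kJ


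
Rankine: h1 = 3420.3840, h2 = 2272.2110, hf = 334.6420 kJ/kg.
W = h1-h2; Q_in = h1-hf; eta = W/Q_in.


W = 1148.1730 kJ/kg
Q_in = 3085.7420 kJ/kg
eta = 0.3721 = 37.2090%

eta = 37.2090%


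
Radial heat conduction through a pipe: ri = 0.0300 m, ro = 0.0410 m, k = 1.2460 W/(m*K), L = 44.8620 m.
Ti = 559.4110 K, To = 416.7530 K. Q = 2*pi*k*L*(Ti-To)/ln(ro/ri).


dT = 142.6580 K
ln(ro/ri) = 0.3124
Q = 2*pi*1.2460*44.8620*142.6580 / 0.3124 = 160397.2218 W

160397.2218 W


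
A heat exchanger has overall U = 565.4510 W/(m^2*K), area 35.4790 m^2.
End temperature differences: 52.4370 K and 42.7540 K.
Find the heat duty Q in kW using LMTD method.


LMTD = 47.4309 K
Q = 565.4510 * 35.4790 * 47.4309 = 951541.1017 W = 951.5411 kW

951.5411 kW


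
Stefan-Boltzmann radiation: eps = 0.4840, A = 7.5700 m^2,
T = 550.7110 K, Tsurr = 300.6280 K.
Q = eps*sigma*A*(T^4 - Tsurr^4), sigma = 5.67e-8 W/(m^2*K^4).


T^4 = 9.1980e+10
Tsurr^4 = 8.1680e+09
Q = 0.4840 * 5.67e-8 * 7.5700 * 8.3812e+10 = 17411.3348 W

17411.3348 W


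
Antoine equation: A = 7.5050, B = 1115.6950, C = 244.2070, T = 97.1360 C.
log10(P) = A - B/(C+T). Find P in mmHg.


C+T = 341.3430
B/(C+T) = 3.2685
log10(P) = 7.5050 - 3.2685 = 4.2365
P = 10^4.2365 = 17236.7297 mmHg

17236.7297 mmHg


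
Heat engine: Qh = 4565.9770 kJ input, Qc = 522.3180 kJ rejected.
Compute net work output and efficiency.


W = 4565.9770 - 522.3180 = 4043.6590 kJ
eta = 4043.6590 / 4565.9770 = 0.8856 = 88.5607%

W = 4043.6590 kJ, eta = 88.5607%


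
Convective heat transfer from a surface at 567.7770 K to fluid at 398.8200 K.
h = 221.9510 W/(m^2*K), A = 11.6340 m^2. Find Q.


dT = 168.9570 K
Q = 221.9510 * 11.6340 * 168.9570 = 436277.0372 W

436277.0372 W


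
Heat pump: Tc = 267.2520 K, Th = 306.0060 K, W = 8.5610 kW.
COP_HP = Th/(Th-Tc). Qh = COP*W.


COP = 306.0060 / 38.7540 = 7.8961
Qh = 7.8961 * 8.5610 = 67.5986 kW

COP = 7.8961, Qh = 67.5986 kW


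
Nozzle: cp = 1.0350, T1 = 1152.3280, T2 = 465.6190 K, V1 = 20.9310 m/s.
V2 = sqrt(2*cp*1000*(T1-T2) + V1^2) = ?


dT = 686.7090 K
2*cp*1000*dT = 1421487.6300
V1^2 = 438.1068
V2 = sqrt(1421925.7368) = 1192.4453 m/s

1192.4453 m/s


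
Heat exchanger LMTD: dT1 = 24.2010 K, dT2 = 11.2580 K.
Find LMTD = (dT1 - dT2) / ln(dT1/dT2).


dT1/dT2 = 2.1497
ln(dT1/dT2) = 0.7653
LMTD = 12.9430 / 0.7653 = 16.9120 K

16.9120 K


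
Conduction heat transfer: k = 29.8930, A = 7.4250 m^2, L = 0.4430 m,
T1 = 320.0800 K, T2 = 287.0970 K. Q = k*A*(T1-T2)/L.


dT = 32.9830 K
Q = 29.8930 * 7.4250 * 32.9830 / 0.4430 = 16525.4155 W

16525.4155 W


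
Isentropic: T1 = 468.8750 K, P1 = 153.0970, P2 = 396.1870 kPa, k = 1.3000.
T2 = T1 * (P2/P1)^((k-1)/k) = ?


(k-1)/k = 0.2308
(P2/P1)^exp = 1.2454
T2 = 468.8750 * 1.2454 = 583.9147 K

583.9147 K


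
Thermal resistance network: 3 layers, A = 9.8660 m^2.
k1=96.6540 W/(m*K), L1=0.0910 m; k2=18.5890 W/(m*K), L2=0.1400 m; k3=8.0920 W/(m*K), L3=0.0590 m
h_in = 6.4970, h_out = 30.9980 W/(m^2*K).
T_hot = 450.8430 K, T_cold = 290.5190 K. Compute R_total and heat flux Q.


R_conv_in = 1/(6.4970*9.8660) = 0.0156
R_1 = 0.0910/(96.6540*9.8660) = 9.5429e-05
R_2 = 0.1400/(18.5890*9.8660) = 0.0008
R_3 = 0.0590/(8.0920*9.8660) = 0.0007
R_conv_out = 1/(30.9980*9.8660) = 0.0033
R_total = 0.0205 K/W
Q = 160.3240 / 0.0205 = 7832.7532 W

R_total = 0.0205 K/W, Q = 7832.7532 W


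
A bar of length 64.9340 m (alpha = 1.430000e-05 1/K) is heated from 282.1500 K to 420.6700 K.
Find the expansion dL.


dT = 138.5200 K
dL = 1.430000e-05 * 64.9340 * 138.5200 = 0.128624 m
L_final = 65.062624 m

dL = 0.128624 m


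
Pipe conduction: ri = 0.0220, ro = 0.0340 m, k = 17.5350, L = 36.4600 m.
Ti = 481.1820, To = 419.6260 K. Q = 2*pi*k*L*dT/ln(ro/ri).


dT = 61.5560 K
ln(ro/ri) = 0.4353
Q = 2*pi*17.5350*36.4600*61.5560 / 0.4353 = 568023.0999 W

568023.0999 W


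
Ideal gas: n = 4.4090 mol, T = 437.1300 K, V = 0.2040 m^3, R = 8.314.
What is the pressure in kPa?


P = nRT/V = 4.4090 * 8.314 * 437.1300 / 0.2040
= 16023.6235 / 0.2040 = 78547.1740 Pa = 78.5472 kPa

78.5472 kPa


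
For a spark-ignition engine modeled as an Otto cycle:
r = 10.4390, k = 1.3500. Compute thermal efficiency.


r^(k-1) = 2.2726
eta = 1 - 1/2.2726 = 0.5600 = 55.9983%

55.9983%


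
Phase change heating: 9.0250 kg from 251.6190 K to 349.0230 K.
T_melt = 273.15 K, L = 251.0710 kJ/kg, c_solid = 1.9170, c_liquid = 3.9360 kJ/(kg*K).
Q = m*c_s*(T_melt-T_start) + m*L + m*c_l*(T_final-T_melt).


Q1 (sensible, solid) = 9.0250 * 1.9170 * 21.5310 = 372.5062 kJ
Q2 (latent) = 9.0250 * 251.0710 = 2265.9158 kJ
Q3 (sensible, liquid) = 9.0250 * 3.9360 * 75.8730 = 2695.1911 kJ
Q_total = 5333.6130 kJ

5333.6130 kJ


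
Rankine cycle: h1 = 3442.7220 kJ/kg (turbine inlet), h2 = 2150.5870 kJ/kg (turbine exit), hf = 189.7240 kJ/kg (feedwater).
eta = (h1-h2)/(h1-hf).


W = 1292.1350 kJ/kg
Q_in = 3252.9980 kJ/kg
eta = 0.3972 = 39.7214%

eta = 39.7214%


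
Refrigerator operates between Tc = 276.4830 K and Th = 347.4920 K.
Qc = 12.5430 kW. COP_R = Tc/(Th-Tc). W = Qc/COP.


COP = 276.4830 / 71.0090 = 3.8936
W = 12.5430 / 3.8936 = 3.2214 kW

COP = 3.8936, W = 3.2214 kW


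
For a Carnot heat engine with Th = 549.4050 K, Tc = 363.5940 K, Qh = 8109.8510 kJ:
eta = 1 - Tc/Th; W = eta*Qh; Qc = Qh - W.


eta = 1 - 363.5940/549.4050 = 0.3382
W = 0.3382 * 8109.8510 = 2742.7845 kJ
Qc = 8109.8510 - 2742.7845 = 5367.0665 kJ

eta = 33.8204%, W = 2742.7845 kJ, Qc = 5367.0665 kJ


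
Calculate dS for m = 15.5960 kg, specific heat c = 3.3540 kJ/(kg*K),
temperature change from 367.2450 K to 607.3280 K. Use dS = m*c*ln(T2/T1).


T2/T1 = 1.6537
ln(T2/T1) = 0.5030
dS = 15.5960 * 3.3540 * 0.5030 = 26.3135 kJ/K

26.3135 kJ/K


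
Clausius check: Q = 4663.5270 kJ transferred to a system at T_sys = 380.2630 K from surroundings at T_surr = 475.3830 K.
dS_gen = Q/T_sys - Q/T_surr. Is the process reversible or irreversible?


dS_sys = 4663.5270/380.2630 = 12.2640 kJ/K
dS_surr = -4663.5270/475.3830 = -9.8100 kJ/K
dS_gen = 12.2640 - 9.8100 = 2.4539 kJ/K (irreversible)

dS_gen = 2.4539 kJ/K, irreversible


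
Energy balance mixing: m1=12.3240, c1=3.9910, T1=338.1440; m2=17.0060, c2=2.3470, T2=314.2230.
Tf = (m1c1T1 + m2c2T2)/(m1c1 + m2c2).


num = 29173.2494
den = 89.0982
Tf = 327.4282 K

327.4282 K


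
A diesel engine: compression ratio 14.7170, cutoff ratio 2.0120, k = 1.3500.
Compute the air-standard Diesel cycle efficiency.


r^(k-1) = 2.5629
rc^k = 2.5698
eta = 0.5517 = 55.1677%

55.1677%


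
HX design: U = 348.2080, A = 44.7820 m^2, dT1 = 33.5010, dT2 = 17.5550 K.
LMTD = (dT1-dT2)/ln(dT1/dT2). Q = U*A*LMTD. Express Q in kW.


LMTD = 24.6752 K
Q = 348.2080 * 44.7820 * 24.6752 = 384771.1667 W = 384.7712 kW

384.7712 kW


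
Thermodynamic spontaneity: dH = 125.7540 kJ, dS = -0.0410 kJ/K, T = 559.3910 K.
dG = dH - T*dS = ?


T*dS = 559.3910 * -0.0410 = -22.9350 kJ
dG = 125.7540 + 22.9350 = 148.6890 kJ (non-spontaneous)

dG = 148.6890 kJ, non-spontaneous


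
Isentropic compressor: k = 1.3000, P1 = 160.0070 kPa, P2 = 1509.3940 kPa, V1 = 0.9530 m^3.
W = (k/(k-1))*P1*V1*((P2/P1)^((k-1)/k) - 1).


(k-1)/k = 0.2308
(P2/P1)^exp = 1.6785
W = 4.3333 * 160.0070 * 0.9530 * (1.6785 - 1) = 448.3389 kJ

448.3389 kJ


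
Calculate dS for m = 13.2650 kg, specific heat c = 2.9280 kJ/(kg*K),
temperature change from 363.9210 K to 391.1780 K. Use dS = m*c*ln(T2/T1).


T2/T1 = 1.0749
ln(T2/T1) = 0.0722
dS = 13.2650 * 2.9280 * 0.0722 = 2.8052 kJ/K

2.8052 kJ/K


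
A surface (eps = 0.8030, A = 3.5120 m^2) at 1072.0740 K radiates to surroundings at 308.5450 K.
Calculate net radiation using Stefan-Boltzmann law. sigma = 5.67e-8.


T^4 = 1.3210e+12
Tsurr^4 = 9.0630e+09
Q = 0.8030 * 5.67e-8 * 3.5120 * 1.3119e+12 = 209779.1341 W

209779.1341 W


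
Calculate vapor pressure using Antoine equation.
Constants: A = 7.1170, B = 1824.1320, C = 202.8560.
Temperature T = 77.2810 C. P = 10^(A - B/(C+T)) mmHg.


C+T = 280.1370
B/(C+T) = 6.5116
log10(P) = 7.1170 - 6.5116 = 0.6054
P = 10^0.6054 = 4.0311 mmHg

4.0311 mmHg


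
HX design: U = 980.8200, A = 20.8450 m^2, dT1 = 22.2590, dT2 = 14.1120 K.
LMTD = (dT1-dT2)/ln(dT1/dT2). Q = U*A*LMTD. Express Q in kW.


LMTD = 17.8772 K
Q = 980.8200 * 20.8450 * 17.8772 = 365502.1715 W = 365.5022 kW

365.5022 kW


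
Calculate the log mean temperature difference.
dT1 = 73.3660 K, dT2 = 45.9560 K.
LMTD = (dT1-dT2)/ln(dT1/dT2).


dT1/dT2 = 1.5964
ln(dT1/dT2) = 0.4678
LMTD = 27.4100 / 0.4678 = 58.5964 K

58.5964 K


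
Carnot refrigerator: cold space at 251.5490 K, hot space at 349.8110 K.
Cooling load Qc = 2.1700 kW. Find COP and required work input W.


COP = 251.5490 / 98.2620 = 2.5600
W = 2.1700 / 2.5600 = 0.8477 kW

COP = 2.5600, W = 0.8477 kW


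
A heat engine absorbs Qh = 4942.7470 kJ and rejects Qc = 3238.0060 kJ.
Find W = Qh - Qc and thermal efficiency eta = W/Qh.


W = 4942.7470 - 3238.0060 = 1704.7410 kJ
eta = 1704.7410 / 4942.7470 = 0.3449 = 34.4897%

W = 1704.7410 kJ, eta = 34.4897%


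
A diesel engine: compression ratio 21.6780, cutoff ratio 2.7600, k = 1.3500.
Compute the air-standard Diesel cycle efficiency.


r^(k-1) = 2.9350
rc^k = 3.9376
eta = 0.5788 = 57.8756%

57.8756%


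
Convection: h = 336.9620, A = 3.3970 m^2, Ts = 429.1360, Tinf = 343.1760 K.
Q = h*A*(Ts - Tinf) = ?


dT = 85.9600 K
Q = 336.9620 * 3.3970 * 85.9600 = 98394.9662 W

98394.9662 W


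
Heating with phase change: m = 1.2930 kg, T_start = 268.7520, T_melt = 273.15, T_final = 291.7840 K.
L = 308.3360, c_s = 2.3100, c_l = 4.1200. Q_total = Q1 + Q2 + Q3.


Q1 (sensible, solid) = 1.2930 * 2.3100 * 4.3980 = 13.1361 kJ
Q2 (latent) = 1.2930 * 308.3360 = 398.6784 kJ
Q3 (sensible, liquid) = 1.2930 * 4.1200 * 18.6340 = 99.2663 kJ
Q_total = 511.0808 kJ

511.0808 kJ


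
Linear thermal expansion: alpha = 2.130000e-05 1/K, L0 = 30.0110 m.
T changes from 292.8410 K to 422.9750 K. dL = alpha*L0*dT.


dT = 130.1340 K
dL = 2.130000e-05 * 30.0110 * 130.1340 = 0.083186 m
L_final = 30.094186 m

dL = 0.083186 m


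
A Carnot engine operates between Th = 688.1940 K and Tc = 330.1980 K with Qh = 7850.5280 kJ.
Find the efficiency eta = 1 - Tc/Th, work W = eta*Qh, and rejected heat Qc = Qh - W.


eta = 1 - 330.1980/688.1940 = 0.5202
W = 0.5202 * 7850.5280 = 4083.8159 kJ
Qc = 7850.5280 - 4083.8159 = 3766.7121 kJ

eta = 52.0196%, W = 4083.8159 kJ, Qc = 3766.7121 kJ


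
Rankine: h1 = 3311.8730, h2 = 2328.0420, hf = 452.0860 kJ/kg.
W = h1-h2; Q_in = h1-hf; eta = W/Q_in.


W = 983.8310 kJ/kg
Q_in = 2859.7870 kJ/kg
eta = 0.3440 = 34.4022%

eta = 34.4022%


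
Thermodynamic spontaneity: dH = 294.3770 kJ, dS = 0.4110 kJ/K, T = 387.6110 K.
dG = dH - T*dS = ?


T*dS = 387.6110 * 0.4110 = 159.3081 kJ
dG = 294.3770 - 159.3081 = 135.0689 kJ (non-spontaneous)

dG = 135.0689 kJ, non-spontaneous


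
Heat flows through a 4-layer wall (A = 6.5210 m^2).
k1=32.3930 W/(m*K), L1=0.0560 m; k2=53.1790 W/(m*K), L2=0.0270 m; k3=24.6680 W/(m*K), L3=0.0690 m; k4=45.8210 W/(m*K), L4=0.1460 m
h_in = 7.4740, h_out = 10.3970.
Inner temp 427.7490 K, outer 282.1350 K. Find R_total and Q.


R_conv_in = 1/(7.4740*6.5210) = 0.0205
R_1 = 0.0560/(32.3930*6.5210) = 0.0003
R_2 = 0.0270/(53.1790*6.5210) = 7.7859e-05
R_3 = 0.0690/(24.6680*6.5210) = 0.0004
R_4 = 0.1460/(45.8210*6.5210) = 0.0005
R_conv_out = 1/(10.3970*6.5210) = 0.0147
R_total = 0.0365 K/W
Q = 145.6140 / 0.0365 = 3986.3731 W

R_total = 0.0365 K/W, Q = 3986.3731 W


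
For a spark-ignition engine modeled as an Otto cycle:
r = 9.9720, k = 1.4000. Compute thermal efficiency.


r^(k-1) = 2.5091
eta = 1 - 1/2.5091 = 0.6014 = 60.1446%

60.1446%


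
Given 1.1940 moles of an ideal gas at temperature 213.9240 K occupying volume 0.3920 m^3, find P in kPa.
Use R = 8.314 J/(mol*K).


P = nRT/V = 1.1940 * 8.314 * 213.9240 / 0.3920
= 2123.6056 / 0.3920 = 5417.3612 Pa = 5.4174 kPa

5.4174 kPa


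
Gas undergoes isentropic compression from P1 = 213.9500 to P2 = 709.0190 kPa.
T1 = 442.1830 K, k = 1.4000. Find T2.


(k-1)/k = 0.2857
(P2/P1)^exp = 1.4082
T2 = 442.1830 * 1.4082 = 622.6905 K

622.6905 K


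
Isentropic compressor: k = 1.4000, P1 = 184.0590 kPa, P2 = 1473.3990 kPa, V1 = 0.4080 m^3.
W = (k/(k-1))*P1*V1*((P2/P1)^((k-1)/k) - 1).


(k-1)/k = 0.2857
(P2/P1)^exp = 1.8118
W = 3.5000 * 184.0590 * 0.4080 * (1.8118 - 1) = 213.3634 kJ

213.3634 kJ


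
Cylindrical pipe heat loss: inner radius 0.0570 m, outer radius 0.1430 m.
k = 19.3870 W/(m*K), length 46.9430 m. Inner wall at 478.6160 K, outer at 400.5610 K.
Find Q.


dT = 78.0550 K
ln(ro/ri) = 0.9198
Q = 2*pi*19.3870*46.9430*78.0550 / 0.9198 = 485256.9634 W

485256.9634 W


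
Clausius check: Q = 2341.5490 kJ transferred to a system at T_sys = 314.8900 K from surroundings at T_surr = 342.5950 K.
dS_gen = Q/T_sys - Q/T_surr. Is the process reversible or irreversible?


dS_sys = 2341.5490/314.8900 = 7.4361 kJ/K
dS_surr = -2341.5490/342.5950 = -6.8347 kJ/K
dS_gen = 7.4361 - 6.8347 = 0.6013 kJ/K (irreversible)

dS_gen = 0.6013 kJ/K, irreversible


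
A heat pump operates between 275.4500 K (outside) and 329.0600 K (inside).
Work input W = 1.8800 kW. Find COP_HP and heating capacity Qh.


COP = 329.0600 / 53.6100 = 6.1380
Qh = 6.1380 * 1.8800 = 11.5395 kW

COP = 6.1380, Qh = 11.5395 kW


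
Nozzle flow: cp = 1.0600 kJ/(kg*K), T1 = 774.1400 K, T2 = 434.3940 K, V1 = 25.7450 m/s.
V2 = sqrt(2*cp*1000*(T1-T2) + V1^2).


dT = 339.7460 K
2*cp*1000*dT = 720261.5200
V1^2 = 662.8050
V2 = sqrt(720924.3250) = 849.0726 m/s

849.0726 m/s


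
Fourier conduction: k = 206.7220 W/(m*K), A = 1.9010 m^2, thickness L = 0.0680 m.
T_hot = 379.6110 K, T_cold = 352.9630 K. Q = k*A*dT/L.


dT = 26.6480 K
Q = 206.7220 * 1.9010 * 26.6480 / 0.0680 = 154001.3479 W

154001.3479 W


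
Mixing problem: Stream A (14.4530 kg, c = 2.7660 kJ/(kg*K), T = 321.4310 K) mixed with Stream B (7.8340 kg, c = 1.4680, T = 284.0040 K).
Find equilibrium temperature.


num = 16115.9811
den = 51.4773
Tf = 313.0696 K

313.0696 K


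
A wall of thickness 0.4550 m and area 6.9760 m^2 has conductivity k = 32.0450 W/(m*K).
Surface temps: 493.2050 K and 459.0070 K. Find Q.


dT = 34.1980 K
Q = 32.0450 * 6.9760 * 34.1980 / 0.4550 = 16801.8096 W

16801.8096 W


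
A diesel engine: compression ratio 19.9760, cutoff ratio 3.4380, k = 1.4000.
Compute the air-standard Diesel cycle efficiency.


r^(k-1) = 3.3129
rc^k = 5.6341
eta = 0.5902 = 59.0169%

59.0169%


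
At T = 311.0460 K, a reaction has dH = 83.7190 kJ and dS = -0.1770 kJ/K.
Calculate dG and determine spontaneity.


T*dS = 311.0460 * -0.1770 = -55.0551 kJ
dG = 83.7190 + 55.0551 = 138.7741 kJ (non-spontaneous)

dG = 138.7741 kJ, non-spontaneous


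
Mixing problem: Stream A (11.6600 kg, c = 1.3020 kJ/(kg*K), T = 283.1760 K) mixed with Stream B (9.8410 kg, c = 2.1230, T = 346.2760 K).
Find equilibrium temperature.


num = 11533.5371
den = 36.0738
Tf = 319.7209 K

319.7209 K


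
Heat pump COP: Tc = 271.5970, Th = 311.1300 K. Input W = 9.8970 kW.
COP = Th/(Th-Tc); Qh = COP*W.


COP = 311.1300 / 39.5330 = 7.8701
Qh = 7.8701 * 9.8970 = 77.8907 kW

COP = 7.8701, Qh = 77.8907 kW


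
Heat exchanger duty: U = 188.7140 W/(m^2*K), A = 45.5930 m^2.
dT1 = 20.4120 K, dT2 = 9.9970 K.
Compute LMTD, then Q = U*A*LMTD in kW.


LMTD = 14.5901 K
Q = 188.7140 * 45.5930 * 14.5901 = 125534.1691 W = 125.5342 kW

125.5342 kW


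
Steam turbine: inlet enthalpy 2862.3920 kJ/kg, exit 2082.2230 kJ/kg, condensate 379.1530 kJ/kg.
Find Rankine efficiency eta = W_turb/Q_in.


W = 780.1690 kJ/kg
Q_in = 2483.2390 kJ/kg
eta = 0.3142 = 31.4174%

eta = 31.4174%


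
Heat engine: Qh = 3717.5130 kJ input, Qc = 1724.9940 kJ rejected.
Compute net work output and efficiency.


W = 3717.5130 - 1724.9940 = 1992.5190 kJ
eta = 1992.5190 / 3717.5130 = 0.5360 = 53.5982%

W = 1992.5190 kJ, eta = 53.5982%


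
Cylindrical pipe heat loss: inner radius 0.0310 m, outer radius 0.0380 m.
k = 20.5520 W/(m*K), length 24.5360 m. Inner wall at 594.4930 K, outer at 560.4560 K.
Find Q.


dT = 34.0370 K
ln(ro/ri) = 0.2036
Q = 2*pi*20.5520*24.5360*34.0370 / 0.2036 = 529679.8503 W

529679.8503 W


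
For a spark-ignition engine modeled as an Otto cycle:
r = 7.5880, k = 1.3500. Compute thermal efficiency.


r^(k-1) = 2.0326
eta = 1 - 1/2.0326 = 0.5080 = 50.8011%

50.8011%


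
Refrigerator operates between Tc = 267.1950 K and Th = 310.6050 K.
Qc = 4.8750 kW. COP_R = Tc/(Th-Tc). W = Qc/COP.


COP = 267.1950 / 43.4100 = 6.1551
W = 4.8750 / 6.1551 = 0.7920 kW

COP = 6.1551, W = 0.7920 kW


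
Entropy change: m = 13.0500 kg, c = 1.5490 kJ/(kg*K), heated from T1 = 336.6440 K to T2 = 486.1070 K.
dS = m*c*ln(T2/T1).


T2/T1 = 1.4440
ln(T2/T1) = 0.3674
dS = 13.0500 * 1.5490 * 0.3674 = 7.4268 kJ/K

7.4268 kJ/K


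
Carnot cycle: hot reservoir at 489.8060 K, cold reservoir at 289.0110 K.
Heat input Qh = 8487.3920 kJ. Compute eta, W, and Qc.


eta = 1 - 289.0110/489.8060 = 0.4099
W = 0.4099 * 8487.3920 = 3479.3895 kJ
Qc = 8487.3920 - 3479.3895 = 5008.0025 kJ

eta = 40.9948%, W = 3479.3895 kJ, Qc = 5008.0025 kJ


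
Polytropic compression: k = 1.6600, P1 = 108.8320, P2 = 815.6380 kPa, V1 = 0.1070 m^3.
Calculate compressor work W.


(k-1)/k = 0.3976
(P2/P1)^exp = 2.2274
W = 2.5152 * 108.8320 * 0.1070 * (2.2274 - 1) = 35.9479 kJ

35.9479 kJ


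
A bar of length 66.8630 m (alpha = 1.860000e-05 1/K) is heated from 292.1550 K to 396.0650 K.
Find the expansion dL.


dT = 103.9100 K
dL = 1.860000e-05 * 66.8630 * 103.9100 = 0.129228 m
L_final = 66.992228 m

dL = 0.129228 m


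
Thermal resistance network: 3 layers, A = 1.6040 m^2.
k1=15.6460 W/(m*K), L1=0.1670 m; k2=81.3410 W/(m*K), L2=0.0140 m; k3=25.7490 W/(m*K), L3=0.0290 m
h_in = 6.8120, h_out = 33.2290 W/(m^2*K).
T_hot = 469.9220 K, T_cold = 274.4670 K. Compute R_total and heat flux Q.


R_conv_in = 1/(6.8120*1.6040) = 0.0915
R_1 = 0.1670/(15.6460*1.6040) = 0.0067
R_2 = 0.0140/(81.3410*1.6040) = 0.0001
R_3 = 0.0290/(25.7490*1.6040) = 0.0007
R_conv_out = 1/(33.2290*1.6040) = 0.0188
R_total = 0.1177 K/W
Q = 195.4550 / 0.1177 = 1659.9591 W

R_total = 0.1177 K/W, Q = 1659.9591 W


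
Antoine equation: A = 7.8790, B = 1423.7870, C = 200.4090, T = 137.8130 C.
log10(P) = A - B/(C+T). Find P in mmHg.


C+T = 338.2220
B/(C+T) = 4.2096
log10(P) = 7.8790 - 4.2096 = 3.6694
P = 10^3.6694 = 4670.6500 mmHg

4670.6500 mmHg


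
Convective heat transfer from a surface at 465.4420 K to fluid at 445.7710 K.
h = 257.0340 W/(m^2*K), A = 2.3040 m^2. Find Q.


dT = 19.6710 K
Q = 257.0340 * 2.3040 * 19.6710 = 11649.2908 W

11649.2908 W


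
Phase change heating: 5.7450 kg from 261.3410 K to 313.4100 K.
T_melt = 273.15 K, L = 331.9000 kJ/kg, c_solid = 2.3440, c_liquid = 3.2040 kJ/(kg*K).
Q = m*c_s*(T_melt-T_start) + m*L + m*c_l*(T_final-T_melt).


Q1 (sensible, solid) = 5.7450 * 2.3440 * 11.8090 = 159.0233 kJ
Q2 (latent) = 5.7450 * 331.9000 = 1906.7655 kJ
Q3 (sensible, liquid) = 5.7450 * 3.2040 * 40.2600 = 741.0650 kJ
Q_total = 2806.8538 kJ

2806.8538 kJ


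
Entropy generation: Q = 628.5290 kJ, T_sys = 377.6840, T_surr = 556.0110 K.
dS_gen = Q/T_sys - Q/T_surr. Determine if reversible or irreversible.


dS_sys = 628.5290/377.6840 = 1.6642 kJ/K
dS_surr = -628.5290/556.0110 = -1.1304 kJ/K
dS_gen = 1.6642 - 1.1304 = 0.5337 kJ/K (irreversible)

dS_gen = 0.5337 kJ/K, irreversible


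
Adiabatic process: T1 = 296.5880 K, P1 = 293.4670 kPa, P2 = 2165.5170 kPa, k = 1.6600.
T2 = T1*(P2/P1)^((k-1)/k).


(k-1)/k = 0.3976
(P2/P1)^exp = 2.2137
T2 = 296.5880 * 2.2137 = 656.5426 K

656.5426 K


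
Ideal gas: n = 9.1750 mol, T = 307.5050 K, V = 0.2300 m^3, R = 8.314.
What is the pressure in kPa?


P = nRT/V = 9.1750 * 8.314 * 307.5050 / 0.2300
= 23456.7735 / 0.2300 = 101985.9719 Pa = 101.9860 kPa

101.9860 kPa


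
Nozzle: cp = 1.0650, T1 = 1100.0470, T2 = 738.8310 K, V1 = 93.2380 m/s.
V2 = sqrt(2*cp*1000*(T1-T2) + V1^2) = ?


dT = 361.2160 K
2*cp*1000*dT = 769390.0800
V1^2 = 8693.3246
V2 = sqrt(778083.4046) = 882.0904 m/s

882.0904 m/s


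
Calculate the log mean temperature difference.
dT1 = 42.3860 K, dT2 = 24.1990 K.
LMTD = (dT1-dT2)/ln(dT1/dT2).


dT1/dT2 = 1.7516
ln(dT1/dT2) = 0.5605
LMTD = 18.1870 / 0.5605 = 32.4474 K

32.4474 K


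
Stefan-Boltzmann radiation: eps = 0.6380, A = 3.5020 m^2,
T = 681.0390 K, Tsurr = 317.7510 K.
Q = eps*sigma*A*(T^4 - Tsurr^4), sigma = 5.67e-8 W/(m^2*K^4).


T^4 = 2.1512e+11
Tsurr^4 = 1.0194e+10
Q = 0.6380 * 5.67e-8 * 3.5020 * 2.0493e+11 = 25961.1715 W

25961.1715 W


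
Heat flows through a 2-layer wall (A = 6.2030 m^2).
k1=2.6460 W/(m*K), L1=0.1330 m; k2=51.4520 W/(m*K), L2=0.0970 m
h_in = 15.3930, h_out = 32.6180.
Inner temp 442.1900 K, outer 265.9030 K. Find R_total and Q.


R_conv_in = 1/(15.3930*6.2030) = 0.0105
R_1 = 0.1330/(2.6460*6.2030) = 0.0081
R_2 = 0.0970/(51.4520*6.2030) = 0.0003
R_conv_out = 1/(32.6180*6.2030) = 0.0049
R_total = 0.0238 K/W
Q = 176.2870 / 0.0238 = 7399.9535 W

R_total = 0.0238 K/W, Q = 7399.9535 W


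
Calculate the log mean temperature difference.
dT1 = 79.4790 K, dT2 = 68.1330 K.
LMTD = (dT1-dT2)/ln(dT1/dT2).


dT1/dT2 = 1.1665
ln(dT1/dT2) = 0.1540
LMTD = 11.3460 / 0.1540 = 73.6604 K

73.6604 K


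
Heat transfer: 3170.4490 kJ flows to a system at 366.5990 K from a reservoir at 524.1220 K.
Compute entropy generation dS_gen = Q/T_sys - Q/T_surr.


dS_sys = 3170.4490/366.5990 = 8.6483 kJ/K
dS_surr = -3170.4490/524.1220 = -6.0491 kJ/K
dS_gen = 8.6483 - 6.0491 = 2.5992 kJ/K (irreversible)

dS_gen = 2.5992 kJ/K, irreversible


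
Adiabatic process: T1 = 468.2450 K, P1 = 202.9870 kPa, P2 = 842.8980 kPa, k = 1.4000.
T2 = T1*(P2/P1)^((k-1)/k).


(k-1)/k = 0.2857
(P2/P1)^exp = 1.5020
T2 = 468.2450 * 1.5020 = 703.2864 K

703.2864 K


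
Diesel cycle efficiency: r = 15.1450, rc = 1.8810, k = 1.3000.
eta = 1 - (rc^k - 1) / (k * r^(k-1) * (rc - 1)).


r^(k-1) = 2.2599
rc^k = 2.2736
eta = 0.5079 = 50.7941%

50.7941%


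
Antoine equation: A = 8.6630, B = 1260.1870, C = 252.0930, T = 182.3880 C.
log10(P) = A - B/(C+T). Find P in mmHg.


C+T = 434.4810
B/(C+T) = 2.9004
log10(P) = 8.6630 - 2.9004 = 5.7626
P = 10^5.7626 = 578839.1049 mmHg

578839.1049 mmHg


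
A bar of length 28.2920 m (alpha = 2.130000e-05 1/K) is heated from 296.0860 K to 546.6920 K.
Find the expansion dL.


dT = 250.6060 K
dL = 2.130000e-05 * 28.2920 * 250.6060 = 0.151020 m
L_final = 28.443020 m

dL = 0.151020 m


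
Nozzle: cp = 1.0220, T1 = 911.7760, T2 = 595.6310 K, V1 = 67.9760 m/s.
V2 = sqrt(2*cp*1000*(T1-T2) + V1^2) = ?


dT = 316.1450 K
2*cp*1000*dT = 646200.3800
V1^2 = 4620.7366
V2 = sqrt(650821.1166) = 806.7348 m/s

806.7348 m/s


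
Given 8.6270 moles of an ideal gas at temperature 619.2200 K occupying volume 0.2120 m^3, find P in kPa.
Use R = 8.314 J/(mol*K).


P = nRT/V = 8.6270 * 8.314 * 619.2200 / 0.2120
= 44413.4790 / 0.2120 = 209497.5422 Pa = 209.4975 kPa

209.4975 kPa


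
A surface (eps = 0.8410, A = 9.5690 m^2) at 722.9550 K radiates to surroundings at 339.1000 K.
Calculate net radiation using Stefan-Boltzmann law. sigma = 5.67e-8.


T^4 = 2.7318e+11
Tsurr^4 = 1.3222e+10
Q = 0.8410 * 5.67e-8 * 9.5690 * 2.5996e+11 = 118616.2120 W

118616.2120 W


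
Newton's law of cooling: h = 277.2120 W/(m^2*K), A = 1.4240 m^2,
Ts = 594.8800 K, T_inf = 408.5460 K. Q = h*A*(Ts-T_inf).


dT = 186.3340 K
Q = 277.2120 * 1.4240 * 186.3340 = 73555.3256 W

73555.3256 W


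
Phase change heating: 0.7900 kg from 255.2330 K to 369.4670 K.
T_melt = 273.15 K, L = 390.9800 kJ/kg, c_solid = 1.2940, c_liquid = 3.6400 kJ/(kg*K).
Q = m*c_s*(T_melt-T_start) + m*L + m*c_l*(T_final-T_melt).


Q1 (sensible, solid) = 0.7900 * 1.2940 * 17.9170 = 18.3158 kJ
Q2 (latent) = 0.7900 * 390.9800 = 308.8742 kJ
Q3 (sensible, liquid) = 0.7900 * 3.6400 * 96.3170 = 276.9692 kJ
Q_total = 604.1592 kJ

604.1592 kJ


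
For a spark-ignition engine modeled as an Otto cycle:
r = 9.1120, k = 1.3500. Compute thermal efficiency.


r^(k-1) = 2.1670
eta = 1 - 1/2.1670 = 0.5385 = 53.8539%

53.8539%


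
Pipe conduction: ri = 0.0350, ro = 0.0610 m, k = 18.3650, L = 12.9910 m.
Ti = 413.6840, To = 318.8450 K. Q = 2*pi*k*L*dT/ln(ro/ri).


dT = 94.8390 K
ln(ro/ri) = 0.5555
Q = 2*pi*18.3650*12.9910*94.8390 / 0.5555 = 255915.2194 W

255915.2194 W


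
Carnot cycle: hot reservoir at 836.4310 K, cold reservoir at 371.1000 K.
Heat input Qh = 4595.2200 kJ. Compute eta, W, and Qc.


eta = 1 - 371.1000/836.4310 = 0.5563
W = 0.5563 * 4595.2200 = 2556.4551 kJ
Qc = 4595.2200 - 2556.4551 = 2038.7649 kJ

eta = 55.6329%, W = 2556.4551 kJ, Qc = 2038.7649 kJ


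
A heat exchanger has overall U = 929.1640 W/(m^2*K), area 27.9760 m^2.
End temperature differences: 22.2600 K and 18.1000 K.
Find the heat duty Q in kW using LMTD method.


LMTD = 20.1083 K
Q = 929.1640 * 27.9760 * 20.1083 = 522701.8786 W = 522.7019 kW

522.7019 kW


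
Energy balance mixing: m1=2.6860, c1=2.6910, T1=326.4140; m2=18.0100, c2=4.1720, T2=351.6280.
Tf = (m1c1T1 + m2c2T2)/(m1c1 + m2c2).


num = 28779.8551
den = 82.3657
Tf = 349.4153 K

349.4153 K


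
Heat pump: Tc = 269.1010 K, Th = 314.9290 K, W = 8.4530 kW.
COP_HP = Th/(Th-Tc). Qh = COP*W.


COP = 314.9290 / 45.8280 = 6.8720
Qh = 6.8720 * 8.4530 = 58.0888 kW

COP = 6.8720, Qh = 58.0888 kW


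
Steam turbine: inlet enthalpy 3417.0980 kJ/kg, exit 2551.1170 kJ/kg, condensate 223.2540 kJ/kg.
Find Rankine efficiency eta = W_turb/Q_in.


W = 865.9810 kJ/kg
Q_in = 3193.8440 kJ/kg
eta = 0.2711 = 27.1141%

eta = 27.1141%


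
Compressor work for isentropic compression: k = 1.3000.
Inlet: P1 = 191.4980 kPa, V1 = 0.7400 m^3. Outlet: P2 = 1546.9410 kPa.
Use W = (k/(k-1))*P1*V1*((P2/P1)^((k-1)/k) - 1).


(k-1)/k = 0.2308
(P2/P1)^exp = 1.6195
W = 4.3333 * 191.4980 * 0.7400 * (1.6195 - 1) = 380.4123 kJ

380.4123 kJ


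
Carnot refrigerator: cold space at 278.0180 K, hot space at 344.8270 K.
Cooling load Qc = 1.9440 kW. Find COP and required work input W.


COP = 278.0180 / 66.8090 = 4.1614
W = 1.9440 / 4.1614 = 0.4672 kW

COP = 4.1614, W = 0.4672 kW


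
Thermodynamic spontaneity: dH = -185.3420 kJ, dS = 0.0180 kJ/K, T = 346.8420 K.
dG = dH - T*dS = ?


T*dS = 346.8420 * 0.0180 = 6.2432 kJ
dG = -185.3420 - 6.2432 = -191.5852 kJ (spontaneous)

dG = -191.5852 kJ, spontaneous


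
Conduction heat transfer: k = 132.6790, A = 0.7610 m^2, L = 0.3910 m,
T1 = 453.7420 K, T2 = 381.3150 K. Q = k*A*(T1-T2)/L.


dT = 72.4270 K
Q = 132.6790 * 0.7610 * 72.4270 / 0.3910 = 18702.9704 W

18702.9704 W


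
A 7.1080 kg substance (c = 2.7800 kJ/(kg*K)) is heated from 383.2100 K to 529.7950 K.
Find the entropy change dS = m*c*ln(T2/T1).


T2/T1 = 1.3825
ln(T2/T1) = 0.3239
dS = 7.1080 * 2.7800 * 0.3239 = 6.4005 kJ/K

6.4005 kJ/K


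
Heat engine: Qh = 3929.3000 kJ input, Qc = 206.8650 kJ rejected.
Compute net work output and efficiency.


W = 3929.3000 - 206.8650 = 3722.4350 kJ
eta = 3722.4350 / 3929.3000 = 0.9474 = 94.7353%

W = 3722.4350 kJ, eta = 94.7353%


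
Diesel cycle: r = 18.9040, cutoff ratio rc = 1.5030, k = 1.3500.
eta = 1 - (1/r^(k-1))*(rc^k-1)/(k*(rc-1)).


r^(k-1) = 2.7977
rc^k = 1.7334
eta = 0.6140 = 61.3957%

61.3957%


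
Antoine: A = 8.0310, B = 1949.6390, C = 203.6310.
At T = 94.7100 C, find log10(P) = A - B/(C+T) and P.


C+T = 298.3410
B/(C+T) = 6.5349
log10(P) = 8.0310 - 6.5349 = 1.4961
P = 10^1.4961 = 31.3376 mmHg

31.3376 mmHg


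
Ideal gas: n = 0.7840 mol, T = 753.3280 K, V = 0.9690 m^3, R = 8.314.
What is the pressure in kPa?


P = nRT/V = 0.7840 * 8.314 * 753.3280 / 0.9690
= 4910.3245 / 0.9690 = 5067.4143 Pa = 5.0674 kPa

5.0674 kPa


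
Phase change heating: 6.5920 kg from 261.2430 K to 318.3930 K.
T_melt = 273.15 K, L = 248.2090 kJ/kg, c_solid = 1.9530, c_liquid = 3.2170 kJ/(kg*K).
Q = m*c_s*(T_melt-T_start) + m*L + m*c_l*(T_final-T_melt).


Q1 (sensible, solid) = 6.5920 * 1.9530 * 11.9070 = 153.2928 kJ
Q2 (latent) = 6.5920 * 248.2090 = 1636.1937 kJ
Q3 (sensible, liquid) = 6.5920 * 3.2170 * 45.2430 = 959.4441 kJ
Q_total = 2748.9306 kJ

2748.9306 kJ


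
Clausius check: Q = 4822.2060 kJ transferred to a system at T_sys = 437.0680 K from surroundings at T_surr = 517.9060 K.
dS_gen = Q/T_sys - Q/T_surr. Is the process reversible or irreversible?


dS_sys = 4822.2060/437.0680 = 11.0331 kJ/K
dS_surr = -4822.2060/517.9060 = -9.3110 kJ/K
dS_gen = 11.0331 - 9.3110 = 1.7221 kJ/K (irreversible)

dS_gen = 1.7221 kJ/K, irreversible


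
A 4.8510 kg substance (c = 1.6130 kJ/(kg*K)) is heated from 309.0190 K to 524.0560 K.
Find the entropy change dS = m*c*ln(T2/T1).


T2/T1 = 1.6959
ln(T2/T1) = 0.5282
dS = 4.8510 * 1.6130 * 0.5282 = 4.1330 kJ/K

4.1330 kJ/K


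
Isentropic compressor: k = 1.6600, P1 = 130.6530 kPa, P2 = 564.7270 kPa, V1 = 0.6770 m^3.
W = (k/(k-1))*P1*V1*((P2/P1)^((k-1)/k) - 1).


(k-1)/k = 0.3976
(P2/P1)^exp = 1.7896
W = 2.5152 * 130.6530 * 0.6770 * (1.7896 - 1) = 175.6625 kJ

175.6625 kJ


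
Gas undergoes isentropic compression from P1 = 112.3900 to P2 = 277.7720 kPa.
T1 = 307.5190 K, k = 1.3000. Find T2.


(k-1)/k = 0.2308
(P2/P1)^exp = 1.2322
T2 = 307.5190 * 1.2322 = 378.9267 K

378.9267 K


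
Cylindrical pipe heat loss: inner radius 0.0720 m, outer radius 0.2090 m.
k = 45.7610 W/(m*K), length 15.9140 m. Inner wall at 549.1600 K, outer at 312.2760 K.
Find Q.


dT = 236.8840 K
ln(ro/ri) = 1.0657
Q = 2*pi*45.7610*15.9140*236.8840 / 1.0657 = 1017111.2952 W

1017111.2952 W
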